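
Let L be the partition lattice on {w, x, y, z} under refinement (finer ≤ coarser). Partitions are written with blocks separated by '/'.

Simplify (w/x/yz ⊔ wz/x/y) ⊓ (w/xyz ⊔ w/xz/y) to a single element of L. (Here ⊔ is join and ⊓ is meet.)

w/x/yz

w/x/yz ∨ wz/x/y = wyz/x
w/xyz ∨ w/xz/y = w/xyz
wyz/x ∧ w/xyz = w/x/yz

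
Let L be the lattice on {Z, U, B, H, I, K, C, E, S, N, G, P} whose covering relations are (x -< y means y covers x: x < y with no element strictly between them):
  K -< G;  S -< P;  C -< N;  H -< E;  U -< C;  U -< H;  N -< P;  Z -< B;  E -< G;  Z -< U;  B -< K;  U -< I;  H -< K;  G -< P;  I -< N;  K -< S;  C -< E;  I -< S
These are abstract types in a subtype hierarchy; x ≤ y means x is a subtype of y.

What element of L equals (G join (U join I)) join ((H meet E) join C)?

U ∨ I = I
G ∨ I = P
H ∧ E = H
H ∨ C = E
P ∨ E = P

P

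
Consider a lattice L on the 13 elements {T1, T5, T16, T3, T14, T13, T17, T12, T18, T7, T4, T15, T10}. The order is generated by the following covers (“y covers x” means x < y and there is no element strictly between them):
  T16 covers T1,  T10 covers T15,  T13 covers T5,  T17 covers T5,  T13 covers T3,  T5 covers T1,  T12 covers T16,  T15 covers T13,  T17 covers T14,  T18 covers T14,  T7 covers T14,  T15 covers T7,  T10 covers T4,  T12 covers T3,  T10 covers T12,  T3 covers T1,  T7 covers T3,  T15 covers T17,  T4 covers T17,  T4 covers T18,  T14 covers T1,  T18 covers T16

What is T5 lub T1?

T5

Common upper bounds of {T5, T1}: T10, T13, T15, T17, T4, T5.
The least among these is T5.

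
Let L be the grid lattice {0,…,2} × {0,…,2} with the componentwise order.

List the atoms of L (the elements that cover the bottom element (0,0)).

(0,1), (1,0)

The atoms are exactly the elements that cover (0,0): (0,1), (1,0).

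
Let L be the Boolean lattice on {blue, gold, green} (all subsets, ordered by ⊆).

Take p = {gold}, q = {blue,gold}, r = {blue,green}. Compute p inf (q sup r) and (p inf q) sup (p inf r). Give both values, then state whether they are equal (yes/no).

{gold}; {gold}; yes

q sup r = {blue,gold,green}, so p inf (q sup r) = {gold} inf {blue,gold,green} = {gold}.
p inf q = {gold} and p inf r = ∅, so (p inf q) sup (p inf r) = {gold} sup ∅ = {gold}.
Equal: yes.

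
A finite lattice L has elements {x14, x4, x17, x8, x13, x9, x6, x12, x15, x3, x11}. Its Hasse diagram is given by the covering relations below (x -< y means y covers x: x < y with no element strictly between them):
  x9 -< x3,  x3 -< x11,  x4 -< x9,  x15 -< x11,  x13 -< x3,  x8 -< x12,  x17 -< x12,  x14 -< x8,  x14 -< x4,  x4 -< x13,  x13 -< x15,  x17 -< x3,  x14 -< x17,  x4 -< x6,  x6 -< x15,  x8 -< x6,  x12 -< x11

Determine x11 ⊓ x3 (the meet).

Common lower bounds of {x11, x3}: x13, x14, x17, x3, x4, x9.
The greatest among these is x3.

x3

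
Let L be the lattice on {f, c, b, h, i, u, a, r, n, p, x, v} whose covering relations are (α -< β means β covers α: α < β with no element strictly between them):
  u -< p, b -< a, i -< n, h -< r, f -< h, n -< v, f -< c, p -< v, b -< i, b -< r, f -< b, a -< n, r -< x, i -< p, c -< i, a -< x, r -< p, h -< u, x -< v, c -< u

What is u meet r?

h

Common lower bounds of {u, r}: f, h.
The greatest among these is h.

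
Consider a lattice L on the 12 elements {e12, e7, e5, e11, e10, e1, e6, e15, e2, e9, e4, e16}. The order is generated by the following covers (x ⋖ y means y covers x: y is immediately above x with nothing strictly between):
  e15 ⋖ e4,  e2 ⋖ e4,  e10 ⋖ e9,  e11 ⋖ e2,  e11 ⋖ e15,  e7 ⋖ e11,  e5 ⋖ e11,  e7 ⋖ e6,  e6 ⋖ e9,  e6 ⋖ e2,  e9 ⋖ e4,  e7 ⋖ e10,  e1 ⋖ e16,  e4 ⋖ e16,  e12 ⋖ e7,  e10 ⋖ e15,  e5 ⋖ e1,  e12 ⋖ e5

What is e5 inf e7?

e12

Common lower bounds of {e5, e7}: e12.
The greatest among these is e12.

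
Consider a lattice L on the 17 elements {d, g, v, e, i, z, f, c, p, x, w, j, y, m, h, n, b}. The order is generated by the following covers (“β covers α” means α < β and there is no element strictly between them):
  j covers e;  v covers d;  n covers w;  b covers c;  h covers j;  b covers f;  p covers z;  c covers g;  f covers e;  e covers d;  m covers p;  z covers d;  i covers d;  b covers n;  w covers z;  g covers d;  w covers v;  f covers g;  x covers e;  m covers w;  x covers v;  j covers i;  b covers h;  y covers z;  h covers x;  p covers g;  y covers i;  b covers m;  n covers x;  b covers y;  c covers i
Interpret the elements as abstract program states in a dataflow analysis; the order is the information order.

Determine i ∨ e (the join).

Common upper bounds of {i, e}: b, h, j.
The least among these is j.

j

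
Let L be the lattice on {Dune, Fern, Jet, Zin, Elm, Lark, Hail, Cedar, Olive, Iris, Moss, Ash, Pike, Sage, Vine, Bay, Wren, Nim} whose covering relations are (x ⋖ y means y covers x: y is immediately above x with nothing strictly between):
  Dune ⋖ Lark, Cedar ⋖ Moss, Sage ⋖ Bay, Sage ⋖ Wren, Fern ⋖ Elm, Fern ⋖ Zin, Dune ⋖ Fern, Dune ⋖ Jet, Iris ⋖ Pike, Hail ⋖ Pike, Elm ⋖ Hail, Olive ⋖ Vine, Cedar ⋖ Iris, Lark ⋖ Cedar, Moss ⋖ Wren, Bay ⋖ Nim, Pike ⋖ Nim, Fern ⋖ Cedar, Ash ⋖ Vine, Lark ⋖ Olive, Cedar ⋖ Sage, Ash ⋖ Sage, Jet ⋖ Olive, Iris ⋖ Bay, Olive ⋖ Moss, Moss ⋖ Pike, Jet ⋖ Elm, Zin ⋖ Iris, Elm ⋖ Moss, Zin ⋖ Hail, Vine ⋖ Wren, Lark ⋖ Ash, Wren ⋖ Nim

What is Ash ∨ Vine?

Common upper bounds of {Ash, Vine}: Nim, Vine, Wren.
The least among these is Vine.

Vine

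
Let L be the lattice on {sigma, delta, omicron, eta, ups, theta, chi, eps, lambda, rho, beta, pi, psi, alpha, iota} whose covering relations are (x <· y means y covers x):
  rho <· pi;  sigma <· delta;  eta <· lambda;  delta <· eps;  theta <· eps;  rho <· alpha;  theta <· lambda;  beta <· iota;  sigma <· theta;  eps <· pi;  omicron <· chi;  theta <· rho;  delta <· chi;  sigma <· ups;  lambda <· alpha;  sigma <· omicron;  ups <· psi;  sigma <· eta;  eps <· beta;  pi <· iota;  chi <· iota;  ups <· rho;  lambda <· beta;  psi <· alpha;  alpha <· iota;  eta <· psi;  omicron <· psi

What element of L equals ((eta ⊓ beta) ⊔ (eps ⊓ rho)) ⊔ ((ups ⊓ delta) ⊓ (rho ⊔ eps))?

lambda

eta ∧ beta = eta
eps ∧ rho = theta
eta ∨ theta = lambda
ups ∧ delta = sigma
rho ∨ eps = pi
sigma ∧ pi = sigma
lambda ∨ sigma = lambda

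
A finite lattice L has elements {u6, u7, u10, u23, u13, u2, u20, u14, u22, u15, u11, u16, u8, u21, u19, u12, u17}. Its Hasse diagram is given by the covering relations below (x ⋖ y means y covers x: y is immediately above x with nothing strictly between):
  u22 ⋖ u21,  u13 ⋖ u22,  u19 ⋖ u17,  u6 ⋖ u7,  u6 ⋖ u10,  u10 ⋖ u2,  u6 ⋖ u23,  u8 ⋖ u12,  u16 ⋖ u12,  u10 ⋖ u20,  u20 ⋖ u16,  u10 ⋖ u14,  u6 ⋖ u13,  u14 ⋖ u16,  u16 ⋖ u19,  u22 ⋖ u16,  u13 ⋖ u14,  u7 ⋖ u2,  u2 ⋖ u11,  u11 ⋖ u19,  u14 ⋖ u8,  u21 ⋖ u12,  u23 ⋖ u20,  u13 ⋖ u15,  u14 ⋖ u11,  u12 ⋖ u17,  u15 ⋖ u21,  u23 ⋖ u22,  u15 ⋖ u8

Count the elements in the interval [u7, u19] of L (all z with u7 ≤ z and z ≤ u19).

The interval [u7, u19] = {u11, u19, u2, u7}, which has 4 elements.

4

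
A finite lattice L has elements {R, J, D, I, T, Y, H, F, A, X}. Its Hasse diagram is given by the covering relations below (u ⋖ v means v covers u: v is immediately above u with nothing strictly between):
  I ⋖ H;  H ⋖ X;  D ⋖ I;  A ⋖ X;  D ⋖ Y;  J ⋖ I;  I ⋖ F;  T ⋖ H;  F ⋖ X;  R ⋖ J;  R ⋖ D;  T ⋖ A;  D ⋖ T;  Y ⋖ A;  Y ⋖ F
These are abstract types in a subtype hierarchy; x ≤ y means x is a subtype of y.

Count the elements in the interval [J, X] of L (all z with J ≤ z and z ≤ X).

The interval [J, X] = {F, H, I, J, X}, which has 5 elements.

5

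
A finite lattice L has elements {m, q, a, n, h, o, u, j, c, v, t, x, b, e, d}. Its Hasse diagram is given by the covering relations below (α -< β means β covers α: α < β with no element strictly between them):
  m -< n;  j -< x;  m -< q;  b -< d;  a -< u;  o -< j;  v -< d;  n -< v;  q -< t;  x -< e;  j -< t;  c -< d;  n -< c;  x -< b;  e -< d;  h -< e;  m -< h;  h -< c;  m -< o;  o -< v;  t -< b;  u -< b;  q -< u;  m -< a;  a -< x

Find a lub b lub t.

b

Common upper bounds of {a, b, t}: b, d.
The least among these is b.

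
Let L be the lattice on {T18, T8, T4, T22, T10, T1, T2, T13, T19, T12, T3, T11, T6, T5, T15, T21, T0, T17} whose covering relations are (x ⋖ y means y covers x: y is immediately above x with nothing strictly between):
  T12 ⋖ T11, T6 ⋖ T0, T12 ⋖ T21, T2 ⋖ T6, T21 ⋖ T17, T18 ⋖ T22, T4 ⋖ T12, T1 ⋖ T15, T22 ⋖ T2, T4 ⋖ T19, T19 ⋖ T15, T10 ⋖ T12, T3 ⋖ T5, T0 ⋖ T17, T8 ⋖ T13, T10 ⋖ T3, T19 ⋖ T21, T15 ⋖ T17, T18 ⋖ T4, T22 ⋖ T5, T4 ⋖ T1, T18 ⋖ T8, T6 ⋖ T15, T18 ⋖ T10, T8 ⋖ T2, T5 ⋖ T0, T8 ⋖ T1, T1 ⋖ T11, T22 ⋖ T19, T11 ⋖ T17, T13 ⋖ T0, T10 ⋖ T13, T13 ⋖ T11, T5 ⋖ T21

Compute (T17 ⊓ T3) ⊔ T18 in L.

T3

T17 ∧ T3 = T3
T3 ∨ T18 = T3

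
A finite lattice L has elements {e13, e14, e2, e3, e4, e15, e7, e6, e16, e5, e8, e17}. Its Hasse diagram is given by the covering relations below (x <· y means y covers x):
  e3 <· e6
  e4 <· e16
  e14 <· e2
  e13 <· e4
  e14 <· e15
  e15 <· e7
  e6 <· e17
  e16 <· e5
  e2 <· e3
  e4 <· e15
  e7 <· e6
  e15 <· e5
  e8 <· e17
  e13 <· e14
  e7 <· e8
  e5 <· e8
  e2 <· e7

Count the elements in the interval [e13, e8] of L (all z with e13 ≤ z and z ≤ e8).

9

The interval [e13, e8] = {e13, e14, e15, e16, e2, e4, e5, e7, e8}, which has 9 elements.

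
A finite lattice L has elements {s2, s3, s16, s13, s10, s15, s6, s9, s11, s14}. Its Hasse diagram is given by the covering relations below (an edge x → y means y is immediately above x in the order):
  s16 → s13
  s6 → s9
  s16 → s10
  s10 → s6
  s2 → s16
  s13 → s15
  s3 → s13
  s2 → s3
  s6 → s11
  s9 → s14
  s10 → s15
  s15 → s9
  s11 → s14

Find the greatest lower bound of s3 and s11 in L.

Common lower bounds of {s3, s11}: s2.
The greatest among these is s2.

s2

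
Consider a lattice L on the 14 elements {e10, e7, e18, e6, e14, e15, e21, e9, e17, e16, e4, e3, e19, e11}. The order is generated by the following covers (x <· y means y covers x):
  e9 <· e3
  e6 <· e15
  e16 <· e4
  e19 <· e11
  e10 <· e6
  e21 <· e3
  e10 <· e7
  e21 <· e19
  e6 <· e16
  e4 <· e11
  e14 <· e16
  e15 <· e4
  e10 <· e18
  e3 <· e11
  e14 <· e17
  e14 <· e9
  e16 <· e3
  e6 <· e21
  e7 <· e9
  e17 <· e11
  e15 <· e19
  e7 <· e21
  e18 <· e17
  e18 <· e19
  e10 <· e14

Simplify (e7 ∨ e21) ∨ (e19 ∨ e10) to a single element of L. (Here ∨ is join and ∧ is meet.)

e19

e7 ∨ e21 = e21
e19 ∨ e10 = e19
e21 ∨ e19 = e19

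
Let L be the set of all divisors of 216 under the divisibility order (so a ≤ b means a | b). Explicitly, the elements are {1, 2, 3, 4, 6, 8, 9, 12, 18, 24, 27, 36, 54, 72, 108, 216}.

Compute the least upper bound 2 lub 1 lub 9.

18

In the divisibility order, the join is the least common multiple: lcm(2, 1, 9) = 18.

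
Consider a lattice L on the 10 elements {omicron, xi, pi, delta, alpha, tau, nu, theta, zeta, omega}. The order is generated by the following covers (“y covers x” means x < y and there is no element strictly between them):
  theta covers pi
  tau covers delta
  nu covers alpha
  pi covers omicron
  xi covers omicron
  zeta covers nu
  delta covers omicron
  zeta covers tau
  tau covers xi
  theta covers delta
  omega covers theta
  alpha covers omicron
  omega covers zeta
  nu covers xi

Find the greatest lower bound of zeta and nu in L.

nu

Common lower bounds of {zeta, nu}: alpha, nu, omicron, xi.
The greatest among these is nu.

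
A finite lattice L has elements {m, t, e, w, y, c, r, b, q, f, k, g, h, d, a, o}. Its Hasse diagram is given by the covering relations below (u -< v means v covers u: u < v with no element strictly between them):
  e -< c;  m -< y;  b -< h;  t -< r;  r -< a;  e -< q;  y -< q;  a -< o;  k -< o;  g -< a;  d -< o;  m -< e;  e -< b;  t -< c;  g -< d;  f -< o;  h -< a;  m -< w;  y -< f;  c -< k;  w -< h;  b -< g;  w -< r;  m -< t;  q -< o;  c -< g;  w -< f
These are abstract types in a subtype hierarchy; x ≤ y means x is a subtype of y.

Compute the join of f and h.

Common upper bounds of {f, h}: o.
The least among these is o.

o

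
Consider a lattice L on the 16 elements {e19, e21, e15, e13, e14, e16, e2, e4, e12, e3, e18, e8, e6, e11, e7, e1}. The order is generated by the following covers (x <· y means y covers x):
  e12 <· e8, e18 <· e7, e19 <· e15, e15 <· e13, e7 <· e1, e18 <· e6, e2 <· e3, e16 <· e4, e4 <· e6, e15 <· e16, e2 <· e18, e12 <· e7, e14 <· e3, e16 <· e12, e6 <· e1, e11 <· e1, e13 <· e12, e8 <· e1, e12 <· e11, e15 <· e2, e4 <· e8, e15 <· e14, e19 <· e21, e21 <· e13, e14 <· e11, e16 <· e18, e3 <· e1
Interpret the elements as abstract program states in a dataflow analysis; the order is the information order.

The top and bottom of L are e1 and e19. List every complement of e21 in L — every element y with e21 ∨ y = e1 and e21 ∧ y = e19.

Need y with e21 ∨ y = e1 and e21 ∧ y = e19.
Checking each element gives: e3, e6.

e3, e6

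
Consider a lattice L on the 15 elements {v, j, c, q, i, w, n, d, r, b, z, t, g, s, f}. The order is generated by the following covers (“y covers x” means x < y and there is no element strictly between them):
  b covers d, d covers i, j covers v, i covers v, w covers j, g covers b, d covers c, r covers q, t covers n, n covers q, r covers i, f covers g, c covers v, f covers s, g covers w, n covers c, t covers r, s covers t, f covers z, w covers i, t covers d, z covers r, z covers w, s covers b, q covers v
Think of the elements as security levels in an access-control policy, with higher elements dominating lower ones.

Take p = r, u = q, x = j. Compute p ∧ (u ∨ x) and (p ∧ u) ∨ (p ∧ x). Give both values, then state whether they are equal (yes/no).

u ∨ x = z, so p ∧ (u ∨ x) = r ∧ z = r.
p ∧ u = q and p ∧ x = v, so (p ∧ u) ∨ (p ∧ x) = q ∨ v = q.
Equal: no.

r; q; no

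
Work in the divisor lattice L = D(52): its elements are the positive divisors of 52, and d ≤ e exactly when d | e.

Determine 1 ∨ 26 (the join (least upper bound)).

In the divisibility order, the join is the least common multiple: lcm(1, 26) = 26.

26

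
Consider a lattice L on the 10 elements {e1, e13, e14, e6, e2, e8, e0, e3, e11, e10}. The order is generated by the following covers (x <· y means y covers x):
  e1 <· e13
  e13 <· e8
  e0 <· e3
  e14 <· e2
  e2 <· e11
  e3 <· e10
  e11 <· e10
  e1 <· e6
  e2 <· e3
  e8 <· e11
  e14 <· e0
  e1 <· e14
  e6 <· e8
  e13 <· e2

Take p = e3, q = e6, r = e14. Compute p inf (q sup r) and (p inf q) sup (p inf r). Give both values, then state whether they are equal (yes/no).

q sup r = e11, so p inf (q sup r) = e3 inf e11 = e2.
p inf q = e1 and p inf r = e14, so (p inf q) sup (p inf r) = e1 sup e14 = e14.
Equal: no.

e2; e14; no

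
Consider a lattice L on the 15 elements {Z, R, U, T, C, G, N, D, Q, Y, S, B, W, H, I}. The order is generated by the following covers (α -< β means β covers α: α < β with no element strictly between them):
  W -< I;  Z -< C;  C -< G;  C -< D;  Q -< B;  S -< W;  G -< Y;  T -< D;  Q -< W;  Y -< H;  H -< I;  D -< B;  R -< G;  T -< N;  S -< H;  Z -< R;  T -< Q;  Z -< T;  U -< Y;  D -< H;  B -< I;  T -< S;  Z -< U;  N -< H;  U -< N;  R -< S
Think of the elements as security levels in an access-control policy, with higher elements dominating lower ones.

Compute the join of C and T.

Common upper bounds of {C, T}: B, D, H, I.
The least among these is D.

D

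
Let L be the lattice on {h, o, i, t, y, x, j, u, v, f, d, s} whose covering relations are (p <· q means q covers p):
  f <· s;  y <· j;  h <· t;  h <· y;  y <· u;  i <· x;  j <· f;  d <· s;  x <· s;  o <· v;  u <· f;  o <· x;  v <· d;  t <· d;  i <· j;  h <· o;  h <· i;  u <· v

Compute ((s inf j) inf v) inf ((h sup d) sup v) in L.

s ∧ j = j
j ∧ v = y
h ∨ d = d
d ∨ v = d
y ∧ d = y

y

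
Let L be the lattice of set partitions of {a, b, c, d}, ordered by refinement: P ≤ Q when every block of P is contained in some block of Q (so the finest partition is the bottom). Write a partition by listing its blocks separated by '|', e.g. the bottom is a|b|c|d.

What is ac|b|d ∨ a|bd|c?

ac|bd

The join of ac|b|d and a|bd|c merges any blocks that overlap across the partitions, giving ac|bd.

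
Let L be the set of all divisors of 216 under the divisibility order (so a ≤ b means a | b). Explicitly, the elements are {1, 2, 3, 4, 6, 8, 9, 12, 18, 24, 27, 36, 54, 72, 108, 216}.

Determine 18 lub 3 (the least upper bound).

In the divisibility order, the join is the least common multiple: lcm(18, 3) = 18.

18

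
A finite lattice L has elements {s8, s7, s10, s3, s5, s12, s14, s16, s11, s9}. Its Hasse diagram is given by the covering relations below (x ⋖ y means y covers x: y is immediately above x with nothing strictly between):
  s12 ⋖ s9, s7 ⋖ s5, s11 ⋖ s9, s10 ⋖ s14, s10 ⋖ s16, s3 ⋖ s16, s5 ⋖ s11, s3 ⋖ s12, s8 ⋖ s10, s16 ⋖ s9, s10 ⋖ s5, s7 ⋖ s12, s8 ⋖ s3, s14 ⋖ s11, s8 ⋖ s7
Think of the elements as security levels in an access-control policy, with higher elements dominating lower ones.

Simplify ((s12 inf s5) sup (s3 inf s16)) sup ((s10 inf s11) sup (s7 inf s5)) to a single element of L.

s12 ∧ s5 = s7
s3 ∧ s16 = s3
s7 ∨ s3 = s12
s10 ∧ s11 = s10
s7 ∧ s5 = s7
s10 ∨ s7 = s5
s12 ∨ s5 = s9

s9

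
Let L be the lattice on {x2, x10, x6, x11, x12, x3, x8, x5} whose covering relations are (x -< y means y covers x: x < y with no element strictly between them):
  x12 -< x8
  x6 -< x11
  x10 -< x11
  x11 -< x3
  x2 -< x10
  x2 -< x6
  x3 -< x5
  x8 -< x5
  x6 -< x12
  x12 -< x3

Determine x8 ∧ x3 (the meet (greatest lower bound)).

x12

Common lower bounds of {x8, x3}: x12, x2, x6.
The greatest among these is x12.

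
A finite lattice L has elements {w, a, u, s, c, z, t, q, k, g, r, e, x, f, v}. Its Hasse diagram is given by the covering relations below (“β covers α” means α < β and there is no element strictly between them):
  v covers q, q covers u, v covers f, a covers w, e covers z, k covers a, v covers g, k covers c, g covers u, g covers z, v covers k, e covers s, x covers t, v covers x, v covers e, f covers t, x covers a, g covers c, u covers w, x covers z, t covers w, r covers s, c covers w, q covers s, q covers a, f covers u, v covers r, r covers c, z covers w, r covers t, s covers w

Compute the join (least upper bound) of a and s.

Common upper bounds of {a, s}: q, v.
The least among these is q.

q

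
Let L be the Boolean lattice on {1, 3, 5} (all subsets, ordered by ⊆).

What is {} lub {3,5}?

Under ⊆, join is union: {} ∪ {3,5} = {3,5}.

{3,5}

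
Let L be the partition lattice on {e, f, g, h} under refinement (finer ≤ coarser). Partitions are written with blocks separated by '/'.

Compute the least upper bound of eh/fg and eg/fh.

Common upper bounds of {eh/fg, eg/fh}: efgh.
The least among these is efgh.

efgh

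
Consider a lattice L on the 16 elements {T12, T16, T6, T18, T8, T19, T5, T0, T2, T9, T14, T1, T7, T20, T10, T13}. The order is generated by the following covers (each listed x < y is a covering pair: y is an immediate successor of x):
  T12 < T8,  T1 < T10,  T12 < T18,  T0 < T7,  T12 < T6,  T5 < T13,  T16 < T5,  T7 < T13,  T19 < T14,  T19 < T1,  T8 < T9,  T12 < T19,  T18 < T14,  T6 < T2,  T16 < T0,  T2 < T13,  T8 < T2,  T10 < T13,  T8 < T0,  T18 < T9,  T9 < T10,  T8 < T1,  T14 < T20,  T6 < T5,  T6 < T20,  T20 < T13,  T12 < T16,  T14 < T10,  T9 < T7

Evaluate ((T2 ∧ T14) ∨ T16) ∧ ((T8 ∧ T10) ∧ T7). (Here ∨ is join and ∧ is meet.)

T12

T2 ∧ T14 = T12
T12 ∨ T16 = T16
T8 ∧ T10 = T8
T8 ∧ T7 = T8
T16 ∧ T8 = T12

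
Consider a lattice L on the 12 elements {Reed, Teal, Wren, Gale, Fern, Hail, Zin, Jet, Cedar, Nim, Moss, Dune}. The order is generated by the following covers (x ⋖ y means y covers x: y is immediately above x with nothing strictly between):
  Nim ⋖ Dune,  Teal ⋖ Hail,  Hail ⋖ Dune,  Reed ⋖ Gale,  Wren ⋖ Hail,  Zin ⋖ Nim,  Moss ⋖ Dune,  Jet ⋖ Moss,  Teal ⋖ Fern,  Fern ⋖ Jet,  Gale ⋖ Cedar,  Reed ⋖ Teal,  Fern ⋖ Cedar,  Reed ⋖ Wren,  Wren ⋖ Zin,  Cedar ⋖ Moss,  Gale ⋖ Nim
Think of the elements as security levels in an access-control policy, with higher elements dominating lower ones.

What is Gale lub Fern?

Common upper bounds of {Gale, Fern}: Cedar, Dune, Moss.
The least among these is Cedar.

Cedar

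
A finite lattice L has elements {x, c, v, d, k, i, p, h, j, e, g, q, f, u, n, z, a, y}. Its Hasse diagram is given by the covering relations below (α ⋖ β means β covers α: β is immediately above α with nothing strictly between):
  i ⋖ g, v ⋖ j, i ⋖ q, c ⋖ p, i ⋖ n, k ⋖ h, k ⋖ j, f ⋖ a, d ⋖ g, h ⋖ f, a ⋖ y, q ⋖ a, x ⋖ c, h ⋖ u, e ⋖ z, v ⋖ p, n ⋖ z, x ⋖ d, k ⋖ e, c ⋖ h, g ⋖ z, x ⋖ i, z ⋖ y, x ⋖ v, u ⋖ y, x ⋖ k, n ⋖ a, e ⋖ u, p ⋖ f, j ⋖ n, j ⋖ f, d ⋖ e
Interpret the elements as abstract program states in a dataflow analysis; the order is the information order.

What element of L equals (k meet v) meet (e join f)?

k ∧ v = x
e ∨ f = y
x ∧ y = x

x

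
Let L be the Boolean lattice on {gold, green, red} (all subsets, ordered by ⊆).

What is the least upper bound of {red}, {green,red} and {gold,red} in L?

Common upper bounds of {{red}, {green,red}, {gold,red}}: {gold,green,red}.
The least among these is {gold,green,red}.

{gold,green,red}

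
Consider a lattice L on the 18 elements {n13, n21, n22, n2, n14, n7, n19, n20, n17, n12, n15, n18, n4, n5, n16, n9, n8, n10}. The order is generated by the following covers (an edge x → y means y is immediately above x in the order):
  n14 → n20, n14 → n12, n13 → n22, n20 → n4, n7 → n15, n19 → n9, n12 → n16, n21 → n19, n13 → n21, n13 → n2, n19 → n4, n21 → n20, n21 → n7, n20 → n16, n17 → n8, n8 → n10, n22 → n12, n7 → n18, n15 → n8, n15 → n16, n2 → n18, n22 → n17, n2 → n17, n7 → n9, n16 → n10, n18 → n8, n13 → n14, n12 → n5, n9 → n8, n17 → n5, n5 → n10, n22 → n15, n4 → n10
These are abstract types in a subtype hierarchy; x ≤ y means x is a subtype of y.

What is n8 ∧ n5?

n17

Common lower bounds of {n8, n5}: n13, n17, n2, n22.
The greatest among these is n17.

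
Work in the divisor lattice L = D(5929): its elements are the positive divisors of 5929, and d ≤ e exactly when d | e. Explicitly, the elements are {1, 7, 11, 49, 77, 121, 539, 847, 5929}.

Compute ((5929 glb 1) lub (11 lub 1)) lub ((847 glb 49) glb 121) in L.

11

5929 ∧ 1 = 1
11 ∨ 1 = 11
1 ∨ 11 = 11
847 ∧ 49 = 7
7 ∧ 121 = 1
11 ∨ 1 = 11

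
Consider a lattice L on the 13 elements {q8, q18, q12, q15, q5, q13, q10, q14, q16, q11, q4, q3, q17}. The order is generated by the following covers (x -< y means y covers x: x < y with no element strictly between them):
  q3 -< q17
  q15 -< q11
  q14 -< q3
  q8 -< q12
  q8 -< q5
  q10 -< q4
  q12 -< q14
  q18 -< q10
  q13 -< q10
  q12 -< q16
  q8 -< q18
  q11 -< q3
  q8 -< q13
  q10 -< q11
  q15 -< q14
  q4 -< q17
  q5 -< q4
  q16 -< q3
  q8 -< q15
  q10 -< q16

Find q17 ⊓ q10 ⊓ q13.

Common lower bounds of {q17, q10, q13}: q13, q8.
The greatest among these is q13.

q13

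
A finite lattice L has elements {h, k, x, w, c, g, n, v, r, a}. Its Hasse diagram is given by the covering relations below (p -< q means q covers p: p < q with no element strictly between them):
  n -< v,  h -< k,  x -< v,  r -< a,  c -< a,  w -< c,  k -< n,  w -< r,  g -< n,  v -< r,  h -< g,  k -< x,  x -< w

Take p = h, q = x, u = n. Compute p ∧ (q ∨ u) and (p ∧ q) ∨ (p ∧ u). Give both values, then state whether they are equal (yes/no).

q ∨ u = v, so p ∧ (q ∨ u) = h ∧ v = h.
p ∧ q = h and p ∧ u = h, so (p ∧ q) ∨ (p ∧ u) = h ∨ h = h.
Equal: yes.

h; h; yes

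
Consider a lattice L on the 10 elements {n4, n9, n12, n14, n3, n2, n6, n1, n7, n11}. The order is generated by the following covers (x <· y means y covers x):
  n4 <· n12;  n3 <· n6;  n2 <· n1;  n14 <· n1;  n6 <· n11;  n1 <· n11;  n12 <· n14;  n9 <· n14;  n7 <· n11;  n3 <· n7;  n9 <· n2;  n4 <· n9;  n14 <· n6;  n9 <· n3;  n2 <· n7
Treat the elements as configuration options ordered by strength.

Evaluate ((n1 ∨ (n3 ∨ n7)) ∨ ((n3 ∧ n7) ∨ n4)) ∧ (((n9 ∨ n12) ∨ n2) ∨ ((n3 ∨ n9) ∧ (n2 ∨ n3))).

n3 ∨ n7 = n7
n1 ∨ n7 = n11
n3 ∧ n7 = n3
n3 ∨ n4 = n3
n11 ∨ n3 = n11
n9 ∨ n12 = n14
n14 ∨ n2 = n1
n3 ∨ n9 = n3
n2 ∨ n3 = n7
n3 ∧ n7 = n3
n1 ∨ n3 = n11
n11 ∧ n11 = n11

n11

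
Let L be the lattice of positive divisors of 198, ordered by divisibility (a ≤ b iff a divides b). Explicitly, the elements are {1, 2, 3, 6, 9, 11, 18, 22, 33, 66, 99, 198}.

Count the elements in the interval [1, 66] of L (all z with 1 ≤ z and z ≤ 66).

8

The interval [1, 66] = {1, 11, 2, 22, 3, 33, 6, 66}, which has 8 elements.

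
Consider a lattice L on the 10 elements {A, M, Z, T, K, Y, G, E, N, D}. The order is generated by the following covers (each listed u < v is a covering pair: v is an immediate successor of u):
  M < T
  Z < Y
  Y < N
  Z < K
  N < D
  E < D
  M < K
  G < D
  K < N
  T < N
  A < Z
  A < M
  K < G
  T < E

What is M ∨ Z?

Common upper bounds of {M, Z}: D, G, K, N.
The least among these is K.

K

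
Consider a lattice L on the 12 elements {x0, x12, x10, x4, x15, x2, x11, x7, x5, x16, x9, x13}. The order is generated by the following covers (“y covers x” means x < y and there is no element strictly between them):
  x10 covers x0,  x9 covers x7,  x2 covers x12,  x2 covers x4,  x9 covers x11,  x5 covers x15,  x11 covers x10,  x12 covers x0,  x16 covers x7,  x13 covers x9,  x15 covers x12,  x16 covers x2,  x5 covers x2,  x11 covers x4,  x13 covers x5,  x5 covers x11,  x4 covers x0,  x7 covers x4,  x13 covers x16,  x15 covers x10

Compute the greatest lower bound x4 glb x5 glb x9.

Common lower bounds of {x4, x5, x9}: x0, x4.
The greatest among these is x4.

x4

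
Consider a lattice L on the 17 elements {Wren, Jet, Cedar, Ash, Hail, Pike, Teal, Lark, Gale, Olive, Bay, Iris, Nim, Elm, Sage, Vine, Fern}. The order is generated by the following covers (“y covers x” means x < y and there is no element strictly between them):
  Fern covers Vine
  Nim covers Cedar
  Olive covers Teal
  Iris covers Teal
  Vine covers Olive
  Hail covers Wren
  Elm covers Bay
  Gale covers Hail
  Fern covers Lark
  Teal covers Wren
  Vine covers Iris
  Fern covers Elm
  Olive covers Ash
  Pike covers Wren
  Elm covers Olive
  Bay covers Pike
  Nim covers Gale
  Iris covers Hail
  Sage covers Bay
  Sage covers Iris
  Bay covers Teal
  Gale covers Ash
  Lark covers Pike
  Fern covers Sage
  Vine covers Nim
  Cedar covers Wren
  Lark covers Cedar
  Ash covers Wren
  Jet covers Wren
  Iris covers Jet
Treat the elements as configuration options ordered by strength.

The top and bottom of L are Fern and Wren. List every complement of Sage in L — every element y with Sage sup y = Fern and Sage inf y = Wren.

Ash, Cedar

Need y with Sage ∨ y = Fern and Sage ∧ y = Wren.
Checking each element gives: Ash, Cedar.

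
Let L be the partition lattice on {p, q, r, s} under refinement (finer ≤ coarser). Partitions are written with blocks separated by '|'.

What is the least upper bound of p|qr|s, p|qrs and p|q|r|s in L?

The join of p|qr|s, p|qrs, p|q|r|s merges any blocks that overlap across the partitions, giving p|qrs.

p|qrs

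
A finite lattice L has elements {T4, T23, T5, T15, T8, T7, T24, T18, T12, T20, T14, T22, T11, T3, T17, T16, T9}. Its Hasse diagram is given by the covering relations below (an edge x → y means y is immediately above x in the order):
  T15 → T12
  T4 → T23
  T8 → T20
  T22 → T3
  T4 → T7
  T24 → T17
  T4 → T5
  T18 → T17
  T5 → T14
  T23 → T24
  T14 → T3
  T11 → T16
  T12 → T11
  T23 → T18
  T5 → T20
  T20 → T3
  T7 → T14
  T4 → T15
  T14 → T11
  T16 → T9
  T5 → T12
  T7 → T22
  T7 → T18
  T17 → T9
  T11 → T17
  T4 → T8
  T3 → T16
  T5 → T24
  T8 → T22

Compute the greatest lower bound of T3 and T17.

Common lower bounds of {T3, T17}: T14, T4, T5, T7.
The greatest among these is T14.

T14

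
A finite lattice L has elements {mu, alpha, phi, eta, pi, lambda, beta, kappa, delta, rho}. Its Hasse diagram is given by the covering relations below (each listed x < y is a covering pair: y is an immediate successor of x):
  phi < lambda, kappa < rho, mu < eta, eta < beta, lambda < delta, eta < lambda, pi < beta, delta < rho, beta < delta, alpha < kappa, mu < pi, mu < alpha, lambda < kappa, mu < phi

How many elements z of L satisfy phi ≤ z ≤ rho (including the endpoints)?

The interval [phi, rho] = {delta, kappa, lambda, phi, rho}, which has 5 elements.

5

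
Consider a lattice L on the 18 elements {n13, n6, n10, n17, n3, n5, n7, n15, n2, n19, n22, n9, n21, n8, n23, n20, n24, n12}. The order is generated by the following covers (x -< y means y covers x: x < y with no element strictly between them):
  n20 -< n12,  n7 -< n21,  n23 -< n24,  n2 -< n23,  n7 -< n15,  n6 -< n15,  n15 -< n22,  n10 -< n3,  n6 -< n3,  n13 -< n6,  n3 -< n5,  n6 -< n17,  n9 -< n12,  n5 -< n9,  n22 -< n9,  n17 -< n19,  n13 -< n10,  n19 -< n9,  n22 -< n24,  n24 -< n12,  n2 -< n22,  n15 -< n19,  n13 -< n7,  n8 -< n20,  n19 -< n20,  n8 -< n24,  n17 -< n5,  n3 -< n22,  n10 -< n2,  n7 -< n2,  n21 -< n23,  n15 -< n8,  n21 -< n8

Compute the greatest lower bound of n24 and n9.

Common lower bounds of {n24, n9}: n10, n13, n15, n2, n22, n3, n6, n7.
The greatest among these is n22.

n22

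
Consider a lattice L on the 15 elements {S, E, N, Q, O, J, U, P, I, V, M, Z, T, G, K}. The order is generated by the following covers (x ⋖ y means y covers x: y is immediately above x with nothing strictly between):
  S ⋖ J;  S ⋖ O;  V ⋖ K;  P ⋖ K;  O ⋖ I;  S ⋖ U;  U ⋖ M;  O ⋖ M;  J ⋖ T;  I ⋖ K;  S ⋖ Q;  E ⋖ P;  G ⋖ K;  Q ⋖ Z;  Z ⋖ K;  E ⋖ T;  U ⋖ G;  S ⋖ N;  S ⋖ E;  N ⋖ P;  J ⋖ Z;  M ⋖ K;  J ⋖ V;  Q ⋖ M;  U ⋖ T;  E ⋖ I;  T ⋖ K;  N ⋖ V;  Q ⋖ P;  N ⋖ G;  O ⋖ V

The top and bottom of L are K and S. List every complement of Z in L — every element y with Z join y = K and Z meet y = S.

Need y with Z ∨ y = K and Z ∧ y = S.
Checking each element gives: E, G, I, N, O, U.

E, G, I, N, O, U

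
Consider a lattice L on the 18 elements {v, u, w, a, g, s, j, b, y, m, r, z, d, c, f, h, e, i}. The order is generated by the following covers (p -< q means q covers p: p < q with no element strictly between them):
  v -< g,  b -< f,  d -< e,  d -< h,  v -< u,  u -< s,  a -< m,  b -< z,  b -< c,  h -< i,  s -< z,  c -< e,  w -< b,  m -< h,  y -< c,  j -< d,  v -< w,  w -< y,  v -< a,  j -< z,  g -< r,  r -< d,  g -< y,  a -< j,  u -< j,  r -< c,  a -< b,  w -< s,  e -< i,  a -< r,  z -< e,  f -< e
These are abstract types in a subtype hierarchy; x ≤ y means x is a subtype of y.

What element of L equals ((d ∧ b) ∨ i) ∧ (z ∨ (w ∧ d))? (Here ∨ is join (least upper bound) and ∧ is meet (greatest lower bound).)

d ∧ b = a
a ∨ i = i
w ∧ d = v
z ∨ v = z
i ∧ z = z

z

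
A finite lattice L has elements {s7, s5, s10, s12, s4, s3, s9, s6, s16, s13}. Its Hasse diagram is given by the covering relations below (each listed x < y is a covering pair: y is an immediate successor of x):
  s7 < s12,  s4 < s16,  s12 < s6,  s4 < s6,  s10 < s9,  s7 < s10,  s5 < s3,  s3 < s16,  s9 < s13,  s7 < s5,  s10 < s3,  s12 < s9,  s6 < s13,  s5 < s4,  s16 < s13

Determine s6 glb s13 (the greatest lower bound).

Common lower bounds of {s6, s13}: s12, s4, s5, s6, s7.
The greatest among these is s6.

s6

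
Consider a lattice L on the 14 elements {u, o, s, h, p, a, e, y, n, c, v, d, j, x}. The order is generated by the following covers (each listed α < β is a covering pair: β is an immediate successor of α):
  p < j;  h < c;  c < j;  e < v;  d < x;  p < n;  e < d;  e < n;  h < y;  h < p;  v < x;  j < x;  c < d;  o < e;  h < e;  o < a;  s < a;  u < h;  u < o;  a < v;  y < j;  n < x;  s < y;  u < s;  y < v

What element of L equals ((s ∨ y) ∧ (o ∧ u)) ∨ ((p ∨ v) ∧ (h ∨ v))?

s ∨ y = y
o ∧ u = u
y ∧ u = u
p ∨ v = x
h ∨ v = v
x ∧ v = v
u ∨ v = v

v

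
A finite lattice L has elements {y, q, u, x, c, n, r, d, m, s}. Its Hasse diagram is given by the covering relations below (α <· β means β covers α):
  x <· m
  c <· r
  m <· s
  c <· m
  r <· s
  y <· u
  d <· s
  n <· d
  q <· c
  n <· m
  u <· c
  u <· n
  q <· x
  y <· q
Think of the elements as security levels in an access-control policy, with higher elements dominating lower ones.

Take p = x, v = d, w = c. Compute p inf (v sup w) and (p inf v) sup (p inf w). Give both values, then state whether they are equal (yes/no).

v sup w = s, so p inf (v sup w) = x inf s = x.
p inf v = y and p inf w = q, so (p inf v) sup (p inf w) = y sup q = q.
Equal: no.

x; q; no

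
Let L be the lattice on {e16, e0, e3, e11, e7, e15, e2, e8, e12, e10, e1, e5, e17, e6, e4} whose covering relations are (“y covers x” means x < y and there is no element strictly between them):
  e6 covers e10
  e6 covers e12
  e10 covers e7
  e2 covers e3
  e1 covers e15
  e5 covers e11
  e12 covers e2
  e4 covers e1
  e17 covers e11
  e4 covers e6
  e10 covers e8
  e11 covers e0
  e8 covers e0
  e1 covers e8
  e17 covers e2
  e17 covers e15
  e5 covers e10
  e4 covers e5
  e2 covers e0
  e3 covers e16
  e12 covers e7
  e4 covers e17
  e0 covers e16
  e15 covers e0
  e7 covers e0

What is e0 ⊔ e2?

Common upper bounds of {e0, e2}: e12, e17, e2, e4, e6.
The least among these is e2.

e2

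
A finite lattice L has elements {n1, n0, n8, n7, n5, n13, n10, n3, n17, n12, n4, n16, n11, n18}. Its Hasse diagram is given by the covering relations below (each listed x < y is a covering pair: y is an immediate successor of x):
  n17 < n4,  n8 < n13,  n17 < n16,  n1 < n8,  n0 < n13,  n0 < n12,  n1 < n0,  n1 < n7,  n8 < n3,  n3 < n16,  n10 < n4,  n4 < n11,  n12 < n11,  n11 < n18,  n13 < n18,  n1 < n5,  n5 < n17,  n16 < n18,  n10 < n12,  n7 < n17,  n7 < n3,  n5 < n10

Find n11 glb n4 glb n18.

n4

Common lower bounds of {n11, n4, n18}: n1, n10, n17, n4, n5, n7.
The greatest among these is n4.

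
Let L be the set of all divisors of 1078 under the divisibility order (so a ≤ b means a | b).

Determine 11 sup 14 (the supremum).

154

Common upper bounds of {11, 14}: 1078, 154.
The least among these is 154.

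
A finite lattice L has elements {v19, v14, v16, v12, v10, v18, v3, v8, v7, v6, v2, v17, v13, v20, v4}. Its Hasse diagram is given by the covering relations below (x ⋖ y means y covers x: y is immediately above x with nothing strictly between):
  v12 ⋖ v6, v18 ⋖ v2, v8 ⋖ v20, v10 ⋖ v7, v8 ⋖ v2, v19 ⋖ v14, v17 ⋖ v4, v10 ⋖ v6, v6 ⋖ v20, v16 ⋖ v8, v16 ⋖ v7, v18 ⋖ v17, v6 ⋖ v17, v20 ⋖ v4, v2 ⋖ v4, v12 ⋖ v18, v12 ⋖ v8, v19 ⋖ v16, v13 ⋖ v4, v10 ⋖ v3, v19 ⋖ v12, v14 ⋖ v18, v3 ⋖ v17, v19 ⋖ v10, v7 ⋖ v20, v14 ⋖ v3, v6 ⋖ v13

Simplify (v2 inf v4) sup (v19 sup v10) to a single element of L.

v4

v2 ∧ v4 = v2
v19 ∨ v10 = v10
v2 ∨ v10 = v4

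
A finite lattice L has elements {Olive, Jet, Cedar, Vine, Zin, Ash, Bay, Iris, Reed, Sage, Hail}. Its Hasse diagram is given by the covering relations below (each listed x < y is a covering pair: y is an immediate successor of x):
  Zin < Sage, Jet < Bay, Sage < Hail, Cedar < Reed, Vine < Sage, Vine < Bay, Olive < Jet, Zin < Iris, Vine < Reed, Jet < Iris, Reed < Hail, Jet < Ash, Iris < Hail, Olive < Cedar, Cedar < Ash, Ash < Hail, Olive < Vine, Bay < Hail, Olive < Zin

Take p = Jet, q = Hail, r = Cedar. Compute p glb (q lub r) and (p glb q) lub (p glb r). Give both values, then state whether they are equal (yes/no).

q lub r = Hail, so p glb (q lub r) = Jet glb Hail = Jet.
p glb q = Jet and p glb r = Olive, so (p glb q) lub (p glb r) = Jet lub Olive = Jet.
Equal: yes.

Jet; Jet; yes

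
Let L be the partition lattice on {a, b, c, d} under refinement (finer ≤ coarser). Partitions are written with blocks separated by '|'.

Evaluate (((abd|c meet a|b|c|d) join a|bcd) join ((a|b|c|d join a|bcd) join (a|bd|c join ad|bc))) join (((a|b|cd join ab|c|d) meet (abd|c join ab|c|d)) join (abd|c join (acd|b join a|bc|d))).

abcd

abd|c ∧ a|b|c|d = a|b|c|d
a|b|c|d ∨ a|bcd = a|bcd
a|b|c|d ∨ a|bcd = a|bcd
a|bd|c ∨ ad|bc = abcd
a|bcd ∨ abcd = abcd
a|bcd ∨ abcd = abcd
a|b|cd ∨ ab|c|d = ab|cd
abd|c ∨ ab|c|d = abd|c
ab|cd ∧ abd|c = ab|c|d
acd|b ∨ a|bc|d = abcd
abd|c ∨ abcd = abcd
ab|c|d ∨ abcd = abcd
abcd ∨ abcd = abcd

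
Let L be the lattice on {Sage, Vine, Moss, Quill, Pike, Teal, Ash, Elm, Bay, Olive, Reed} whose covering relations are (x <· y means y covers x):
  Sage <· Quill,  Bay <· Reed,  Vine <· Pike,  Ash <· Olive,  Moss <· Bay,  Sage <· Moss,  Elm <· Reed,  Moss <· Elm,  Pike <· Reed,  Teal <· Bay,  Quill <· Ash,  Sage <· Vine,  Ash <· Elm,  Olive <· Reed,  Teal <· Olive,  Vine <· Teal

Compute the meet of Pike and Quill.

Sage

Common lower bounds of {Pike, Quill}: Sage.
The greatest among these is Sage.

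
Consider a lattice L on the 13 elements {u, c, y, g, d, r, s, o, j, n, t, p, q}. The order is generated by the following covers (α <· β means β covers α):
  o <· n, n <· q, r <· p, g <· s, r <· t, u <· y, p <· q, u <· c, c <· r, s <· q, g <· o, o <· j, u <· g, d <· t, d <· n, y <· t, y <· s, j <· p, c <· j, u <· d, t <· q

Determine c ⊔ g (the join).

Common upper bounds of {c, g}: j, p, q.
The least among these is j.

j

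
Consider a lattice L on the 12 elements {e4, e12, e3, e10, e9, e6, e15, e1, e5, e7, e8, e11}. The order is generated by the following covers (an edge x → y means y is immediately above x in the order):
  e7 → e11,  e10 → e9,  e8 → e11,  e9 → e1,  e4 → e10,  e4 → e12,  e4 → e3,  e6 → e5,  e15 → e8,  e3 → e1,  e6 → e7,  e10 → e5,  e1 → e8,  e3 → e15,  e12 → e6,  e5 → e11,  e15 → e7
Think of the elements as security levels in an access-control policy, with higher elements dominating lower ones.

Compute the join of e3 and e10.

Common upper bounds of {e3, e10}: e1, e11, e8.
The least among these is e1.

e1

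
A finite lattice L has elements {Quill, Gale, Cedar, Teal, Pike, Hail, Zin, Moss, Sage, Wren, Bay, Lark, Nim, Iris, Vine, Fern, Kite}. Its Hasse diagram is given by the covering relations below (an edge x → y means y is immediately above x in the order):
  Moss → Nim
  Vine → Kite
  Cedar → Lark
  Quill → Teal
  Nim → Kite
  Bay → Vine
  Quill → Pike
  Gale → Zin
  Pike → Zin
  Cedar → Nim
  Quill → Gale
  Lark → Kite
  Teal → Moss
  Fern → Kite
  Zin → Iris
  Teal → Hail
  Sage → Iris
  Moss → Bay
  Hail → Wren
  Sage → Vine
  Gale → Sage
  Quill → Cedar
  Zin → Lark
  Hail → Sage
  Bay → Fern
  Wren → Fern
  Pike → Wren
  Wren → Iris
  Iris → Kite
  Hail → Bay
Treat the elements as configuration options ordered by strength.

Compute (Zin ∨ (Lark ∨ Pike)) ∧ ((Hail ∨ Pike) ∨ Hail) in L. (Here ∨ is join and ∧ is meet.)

Lark ∨ Pike = Lark
Zin ∨ Lark = Lark
Hail ∨ Pike = Wren
Wren ∨ Hail = Wren
Lark ∧ Wren = Pike

Pike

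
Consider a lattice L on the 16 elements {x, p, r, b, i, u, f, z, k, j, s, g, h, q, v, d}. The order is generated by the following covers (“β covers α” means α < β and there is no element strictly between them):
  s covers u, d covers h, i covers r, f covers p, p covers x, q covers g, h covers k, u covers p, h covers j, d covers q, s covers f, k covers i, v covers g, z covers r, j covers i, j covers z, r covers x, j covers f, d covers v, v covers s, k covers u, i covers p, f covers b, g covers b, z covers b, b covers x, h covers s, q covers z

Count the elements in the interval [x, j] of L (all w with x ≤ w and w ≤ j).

8

The interval [x, j] = {b, f, i, j, p, r, x, z}, which has 8 elements.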